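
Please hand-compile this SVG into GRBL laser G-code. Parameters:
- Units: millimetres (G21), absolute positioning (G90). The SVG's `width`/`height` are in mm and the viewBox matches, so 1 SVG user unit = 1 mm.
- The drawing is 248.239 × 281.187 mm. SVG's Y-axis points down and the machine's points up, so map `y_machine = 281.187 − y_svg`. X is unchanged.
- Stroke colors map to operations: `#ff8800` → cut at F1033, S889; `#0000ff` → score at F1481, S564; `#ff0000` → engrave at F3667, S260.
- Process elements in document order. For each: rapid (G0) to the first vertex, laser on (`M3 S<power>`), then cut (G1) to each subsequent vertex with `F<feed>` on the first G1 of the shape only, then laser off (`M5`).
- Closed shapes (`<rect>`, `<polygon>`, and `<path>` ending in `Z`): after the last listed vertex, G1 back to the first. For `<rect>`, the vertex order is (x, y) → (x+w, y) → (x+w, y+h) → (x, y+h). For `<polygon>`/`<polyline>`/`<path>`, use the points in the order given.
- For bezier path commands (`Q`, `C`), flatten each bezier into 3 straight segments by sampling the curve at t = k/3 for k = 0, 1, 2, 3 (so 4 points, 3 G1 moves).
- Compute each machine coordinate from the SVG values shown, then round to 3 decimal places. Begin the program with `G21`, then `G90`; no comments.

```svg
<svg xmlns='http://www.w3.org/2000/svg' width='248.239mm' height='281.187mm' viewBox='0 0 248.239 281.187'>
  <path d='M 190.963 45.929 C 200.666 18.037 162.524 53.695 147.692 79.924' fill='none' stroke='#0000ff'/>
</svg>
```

G21
G90
G0 X190.963 Y235.258
M3 S564
G1 X187.353 Y244.670 F1481
G1 X167.659 Y227.932
G1 X147.692 Y201.263
M5

viewBox `0 0 248.239 281.187` with mm width/height → 1 unit = 1 mm. Flip: y_m = 281.187 − y_svg.

**Shape 1** — `<path>` cubic bezier, stroke `#0000ff` → score (S564, F1481). Control points (SVG): P0=(190.963,45.929), P1=(200.666,18.037), P2=(162.524,53.695), P3=(147.692,79.924); sampled at t=k/3. Machine vertices: (190.963,235.258) → (187.353,244.670) → (167.659,227.932) → (147.692,201.263). Open path.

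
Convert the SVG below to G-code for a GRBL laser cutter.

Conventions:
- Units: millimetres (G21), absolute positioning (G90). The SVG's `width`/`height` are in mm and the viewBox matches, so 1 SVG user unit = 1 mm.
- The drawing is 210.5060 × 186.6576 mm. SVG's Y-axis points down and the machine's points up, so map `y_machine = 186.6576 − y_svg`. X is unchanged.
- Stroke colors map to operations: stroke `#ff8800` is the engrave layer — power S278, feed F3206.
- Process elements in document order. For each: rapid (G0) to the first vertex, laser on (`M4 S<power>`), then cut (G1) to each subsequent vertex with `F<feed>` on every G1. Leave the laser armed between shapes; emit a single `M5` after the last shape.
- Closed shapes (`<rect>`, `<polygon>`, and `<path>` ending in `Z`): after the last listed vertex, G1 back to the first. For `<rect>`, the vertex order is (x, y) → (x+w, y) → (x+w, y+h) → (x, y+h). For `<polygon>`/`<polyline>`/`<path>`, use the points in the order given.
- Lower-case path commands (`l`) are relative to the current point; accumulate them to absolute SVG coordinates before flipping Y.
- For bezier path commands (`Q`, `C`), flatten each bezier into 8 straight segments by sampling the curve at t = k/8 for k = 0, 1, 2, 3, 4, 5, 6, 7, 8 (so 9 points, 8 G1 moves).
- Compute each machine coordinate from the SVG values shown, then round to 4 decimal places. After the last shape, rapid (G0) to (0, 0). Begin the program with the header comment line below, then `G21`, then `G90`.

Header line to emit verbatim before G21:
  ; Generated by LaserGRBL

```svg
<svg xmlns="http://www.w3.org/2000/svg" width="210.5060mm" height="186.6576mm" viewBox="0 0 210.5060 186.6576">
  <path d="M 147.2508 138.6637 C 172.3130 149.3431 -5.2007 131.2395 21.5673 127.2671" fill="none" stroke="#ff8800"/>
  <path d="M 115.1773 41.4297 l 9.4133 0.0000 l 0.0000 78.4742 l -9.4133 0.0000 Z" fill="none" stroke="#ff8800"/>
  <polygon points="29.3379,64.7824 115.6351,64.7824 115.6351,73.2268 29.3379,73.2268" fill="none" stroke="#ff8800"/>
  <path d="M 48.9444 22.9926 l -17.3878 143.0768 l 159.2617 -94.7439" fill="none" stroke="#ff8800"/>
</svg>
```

1 u = 1 mm; y_m = 186.6576 − y.

[1] `<path>` cubic bezier, #ff8800→engrave S278 F3206: (147.2508,47.9939) → (147.9480,45.2545) → (134.4216,44.7106) → (111.4394,45.8593) → (83.7694,48.1978) → (56.1793,51.2230) → (33.4370,54.4321) → (20.3104,57.3223) → (21.5673,59.3905)

[2] `<path>` rectangle, #ff8800→engrave S278 F3206: (115.1773,145.2279) → (124.5906,145.2279) → (124.5906,66.7537) → (115.1773,66.7537) → (115.1773,145.2279) (closed)

[3] `<polygon>` rectangle, #ff8800→engrave S278 F3206: (29.3379,121.8752) → (115.6351,121.8752) → (115.6351,113.4308) → (29.3379,113.4308) → (29.3379,121.8752) (closed)

[4] `<path>` open polyline, #ff8800→engrave S278 F3206: (48.9444,163.6650) → (31.5566,20.5882) → (190.8183,115.3321)

; Generated by LaserGRBL
G21
G90
G0 X147.2508 Y47.9939
M4 S278
G1 X147.9480 Y45.2545 F3206
G1 X134.4216 Y44.7106 F3206
G1 X111.4394 Y45.8593 F3206
G1 X83.7694 Y48.1978 F3206
G1 X56.1793 Y51.2230 F3206
G1 X33.4370 Y54.4321 F3206
G1 X20.3104 Y57.3223 F3206
G1 X21.5673 Y59.3905 F3206
G0 X115.1773 Y145.2279
M4 S278
G1 X124.5906 Y145.2279 F3206
G1 X124.5906 Y66.7537 F3206
G1 X115.1773 Y66.7537 F3206
G1 X115.1773 Y145.2279 F3206
G0 X29.3379 Y121.8752
M4 S278
G1 X115.6351 Y121.8752 F3206
G1 X115.6351 Y113.4308 F3206
G1 X29.3379 Y113.4308 F3206
G1 X29.3379 Y121.8752 F3206
G0 X48.9444 Y163.6650
M4 S278
G1 X31.5566 Y20.5882 F3206
G1 X190.8183 Y115.3321 F3206
M5
G0 X0.0000 Y0.0000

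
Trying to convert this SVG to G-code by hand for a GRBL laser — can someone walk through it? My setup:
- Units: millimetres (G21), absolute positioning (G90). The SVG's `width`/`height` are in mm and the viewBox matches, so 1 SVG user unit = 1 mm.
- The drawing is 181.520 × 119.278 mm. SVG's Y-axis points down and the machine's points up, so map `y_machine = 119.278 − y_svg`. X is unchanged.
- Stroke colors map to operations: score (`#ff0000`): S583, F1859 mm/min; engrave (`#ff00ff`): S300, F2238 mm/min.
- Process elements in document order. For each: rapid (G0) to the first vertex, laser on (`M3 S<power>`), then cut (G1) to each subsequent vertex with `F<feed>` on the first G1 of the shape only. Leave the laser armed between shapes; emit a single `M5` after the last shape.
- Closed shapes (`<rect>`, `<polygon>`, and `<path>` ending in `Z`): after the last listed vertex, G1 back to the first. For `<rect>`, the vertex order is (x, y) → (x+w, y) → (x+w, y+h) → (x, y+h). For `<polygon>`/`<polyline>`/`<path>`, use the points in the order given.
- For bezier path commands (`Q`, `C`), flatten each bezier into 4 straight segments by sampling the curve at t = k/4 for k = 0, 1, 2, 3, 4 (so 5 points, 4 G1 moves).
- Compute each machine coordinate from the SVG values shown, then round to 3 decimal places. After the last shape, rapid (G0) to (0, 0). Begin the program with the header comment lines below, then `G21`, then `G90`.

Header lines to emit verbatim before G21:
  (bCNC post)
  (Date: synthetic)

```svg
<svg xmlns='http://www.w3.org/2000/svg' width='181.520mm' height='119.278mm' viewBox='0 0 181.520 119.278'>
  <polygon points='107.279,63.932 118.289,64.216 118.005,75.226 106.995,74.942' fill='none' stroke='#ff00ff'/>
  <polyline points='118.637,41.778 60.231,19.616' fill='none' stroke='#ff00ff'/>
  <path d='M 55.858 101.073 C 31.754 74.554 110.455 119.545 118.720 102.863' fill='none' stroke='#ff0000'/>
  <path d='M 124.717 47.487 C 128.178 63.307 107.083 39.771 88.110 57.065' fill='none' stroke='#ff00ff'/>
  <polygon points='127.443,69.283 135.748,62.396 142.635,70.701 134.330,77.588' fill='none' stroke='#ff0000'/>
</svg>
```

(bCNC post)
(Date: synthetic)
G21
G90
G0 X107.279 Y55.346
M3 S300
G1 X118.289 Y55.062 F2238
G1 X118.005 Y44.052
G1 X106.995 Y44.336
G1 X107.279 Y55.346
G0 X118.637 Y77.500
M3 S300
G1 X60.231 Y99.662 F2238
G0 X55.858 Y18.205
M3 S583
G1 X54.349 Y26.767 F1859
G1 X75.151 Y20.999
G1 X102.021 Y13.386
G1 X118.720 Y16.415
G0 X124.717 Y71.791
M3 S300
G1 X123.125 Y66.052 F2238
G1 X114.826 Y67.555
G1 X102.321 Y68.781
G1 X88.110 Y62.213
G0 X127.443 Y49.995
M3 S583
G1 X135.748 Y56.882 F1859
G1 X142.635 Y48.577
G1 X134.330 Y41.690
G1 X127.443 Y49.995
M5
G0 X0.000 Y0.000

Since the viewBox matches the mm dimensions, user units are millimetres directly. The only transform is the Y-flip y_m = 119.278 − y_svg.

Shape 1 is a regular polygon drawn with `<polygon>`. Its stroke #ff00ff means engrave at S300, F2238. After flipping Y the toolpath is (107.279,55.346) → (118.289,55.062) → (118.005,44.052) → (106.995,44.336) → (107.279,55.346), returning to the start.

Shape 2 is a line segment drawn with `<polyline>`. Its stroke #ff00ff means engrave at S300, F2238. After flipping Y the toolpath is (118.637,77.500) → (60.231,99.662).

Shape 3 is a cubic bezier drawn with `<path>`. Its stroke #ff0000 means score at S583, F1859. After flipping Y the toolpath is (55.858,18.205) → (54.349,26.767) → (75.151,20.999) → (102.021,13.386) → (118.720,16.415).

Shape 4 is a cubic bezier drawn with `<path>`. Its stroke #ff00ff means engrave at S300, F2238. After flipping Y the toolpath is (124.717,71.791) → (123.125,66.052) → (114.826,67.555) → (102.321,68.781) → (88.110,62.213).

Shape 5 is a regular polygon drawn with `<polygon>`. Its stroke #ff0000 means score at S583, F1859. After flipping Y the toolpath is (127.443,49.995) → (135.748,56.882) → (142.635,48.577) → (134.330,41.690) → (127.443,49.995), returning to the start.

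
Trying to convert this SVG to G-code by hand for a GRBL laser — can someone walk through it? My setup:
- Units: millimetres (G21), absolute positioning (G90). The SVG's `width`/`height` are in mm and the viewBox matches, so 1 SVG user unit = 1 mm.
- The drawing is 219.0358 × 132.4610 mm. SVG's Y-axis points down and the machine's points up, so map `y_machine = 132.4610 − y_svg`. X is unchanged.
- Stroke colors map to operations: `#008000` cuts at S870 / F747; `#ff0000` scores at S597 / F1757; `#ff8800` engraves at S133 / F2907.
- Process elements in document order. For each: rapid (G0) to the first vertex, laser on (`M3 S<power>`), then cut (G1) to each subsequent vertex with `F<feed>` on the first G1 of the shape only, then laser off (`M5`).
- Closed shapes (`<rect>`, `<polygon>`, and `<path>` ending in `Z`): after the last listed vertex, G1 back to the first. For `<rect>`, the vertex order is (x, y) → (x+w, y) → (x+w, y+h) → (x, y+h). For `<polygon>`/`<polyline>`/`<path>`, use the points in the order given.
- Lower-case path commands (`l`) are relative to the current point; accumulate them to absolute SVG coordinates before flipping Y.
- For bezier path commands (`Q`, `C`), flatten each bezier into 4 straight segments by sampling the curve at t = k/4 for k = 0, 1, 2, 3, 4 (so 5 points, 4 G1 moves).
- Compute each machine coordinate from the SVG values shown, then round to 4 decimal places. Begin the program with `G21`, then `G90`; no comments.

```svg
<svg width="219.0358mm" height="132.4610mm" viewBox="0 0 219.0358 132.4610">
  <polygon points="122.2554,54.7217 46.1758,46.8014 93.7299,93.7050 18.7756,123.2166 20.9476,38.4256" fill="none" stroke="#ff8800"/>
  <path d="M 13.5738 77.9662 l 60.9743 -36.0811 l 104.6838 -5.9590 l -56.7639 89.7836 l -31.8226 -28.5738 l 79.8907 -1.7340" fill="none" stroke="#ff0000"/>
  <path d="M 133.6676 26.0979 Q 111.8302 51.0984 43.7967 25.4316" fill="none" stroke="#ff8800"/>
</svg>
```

1 u = 1 mm; y_m = 132.4610 − y.

[1] `<polygon>` closed polygon, #ff8800→engrave S133 F2907: (122.2554,77.7393) → (46.1758,85.6596) → (93.7299,38.7560) → (18.7756,9.2444) → (20.9476,94.0354) → (122.2554,77.7393) (closed)

[2] `<path>` open polyline, #ff0000→score S597 F1757: (13.5738,54.4948) → (74.5481,90.5759) → (179.2319,96.5349) → (122.4680,6.7513) → (90.6454,35.3251) → (170.5361,37.0591)

[3] `<path>` quadratic bezier, #ff8800→engrave S133 F2907: (133.6676,106.3631) → (119.8616,97.0296) → (100.2812,94.0294) → (74.9262,97.3627) → (43.7967,107.0294)

G21
G90
G0 X122.2554 Y77.7393
M3 S133
G1 X46.1758 Y85.6596 F2907
G1 X93.7299 Y38.7560
G1 X18.7756 Y9.2444
G1 X20.9476 Y94.0354
G1 X122.2554 Y77.7393
M5
G0 X13.5738 Y54.4948
M3 S597
G1 X74.5481 Y90.5759 F1757
G1 X179.2319 Y96.5349
G1 X122.4680 Y6.7513
G1 X90.6454 Y35.3251
G1 X170.5361 Y37.0591
M5
G0 X133.6676 Y106.3631
M3 S133
G1 X119.8616 Y97.0296 F2907
G1 X100.2812 Y94.0294
G1 X74.9262 Y97.3627
G1 X43.7967 Y107.0294
M5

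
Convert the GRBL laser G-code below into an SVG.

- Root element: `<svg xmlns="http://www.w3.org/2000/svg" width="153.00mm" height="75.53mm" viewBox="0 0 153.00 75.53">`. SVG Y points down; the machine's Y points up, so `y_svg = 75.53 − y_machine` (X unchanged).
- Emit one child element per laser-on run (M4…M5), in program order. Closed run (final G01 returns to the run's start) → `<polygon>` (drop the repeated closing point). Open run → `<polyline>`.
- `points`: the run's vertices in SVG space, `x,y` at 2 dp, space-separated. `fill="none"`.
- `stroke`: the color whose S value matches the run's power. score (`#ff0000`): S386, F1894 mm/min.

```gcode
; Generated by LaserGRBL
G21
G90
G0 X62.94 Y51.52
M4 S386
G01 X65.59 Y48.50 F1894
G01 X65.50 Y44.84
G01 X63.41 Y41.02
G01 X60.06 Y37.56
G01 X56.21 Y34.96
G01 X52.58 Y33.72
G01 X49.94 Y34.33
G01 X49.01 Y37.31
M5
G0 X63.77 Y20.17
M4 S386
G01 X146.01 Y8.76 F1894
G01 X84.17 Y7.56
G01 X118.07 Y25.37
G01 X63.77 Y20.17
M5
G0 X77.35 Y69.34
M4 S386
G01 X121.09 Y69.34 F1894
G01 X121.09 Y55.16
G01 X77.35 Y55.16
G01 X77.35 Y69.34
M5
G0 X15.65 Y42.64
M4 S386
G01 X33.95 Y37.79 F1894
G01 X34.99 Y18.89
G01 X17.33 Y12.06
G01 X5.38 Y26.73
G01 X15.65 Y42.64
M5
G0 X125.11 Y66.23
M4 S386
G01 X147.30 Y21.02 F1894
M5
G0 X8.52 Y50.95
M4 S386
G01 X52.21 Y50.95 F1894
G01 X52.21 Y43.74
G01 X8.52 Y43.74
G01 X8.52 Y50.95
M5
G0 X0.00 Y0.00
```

Machine Y-up, SVG Y-down with viewBox height 75.53, so y_svg = 75.53 − y_machine; X carries over. Every run uses S386, so all elements get stroke `#ff0000` (score).

Run 1: The run is open, so emit a `<polyline>` with points (Y-flipped): 62.94,24.01 65.59,27.03 65.50,30.69 63.41,34.51 60.06,37.97 56.21,40.57 52.58,41.81 49.94,41.20 49.01,38.22.

Run 2: The run returns to its start, so emit a `<polygon>` with points (Y-flipped): 63.77,55.36 146.01,66.77 84.17,67.97 118.07,50.16.

Run 3: The run returns to its start, so emit a `<polygon>` with points (Y-flipped): 77.35,6.19 121.09,6.19 121.09,20.37 77.35,20.37.

Run 4: The run returns to its start, so emit a `<polygon>` with points (Y-flipped): 15.65,32.89 33.95,37.74 34.99,56.64 17.33,63.47 5.38,48.80.

Run 5: The run is open, so emit a `<polyline>` with points (Y-flipped): 125.11,9.30 147.30,54.51.

Run 6: The run returns to its start, so emit a `<polygon>` with points (Y-flipped): 8.52,24.58 52.21,24.58 52.21,31.79 8.52,31.79.

<svg xmlns="http://www.w3.org/2000/svg" width="153.00mm" height="75.53mm" viewBox="0 0 153.00 75.53">
  <polyline points="62.94,24.01 65.59,27.03 65.50,30.69 63.41,34.51 60.06,37.97 56.21,40.57 52.58,41.81 49.94,41.20 49.01,38.22" fill="none" stroke="#ff0000"/>
  <polygon points="63.77,55.36 146.01,66.77 84.17,67.97 118.07,50.16" fill="none" stroke="#ff0000"/>
  <polygon points="77.35,6.19 121.09,6.19 121.09,20.37 77.35,20.37" fill="none" stroke="#ff0000"/>
  <polygon points="15.65,32.89 33.95,37.74 34.99,56.64 17.33,63.47 5.38,48.80" fill="none" stroke="#ff0000"/>
  <polyline points="125.11,9.30 147.30,54.51" fill="none" stroke="#ff0000"/>
  <polygon points="8.52,24.58 52.21,24.58 52.21,31.79 8.52,31.79" fill="none" stroke="#ff0000"/>
</svg>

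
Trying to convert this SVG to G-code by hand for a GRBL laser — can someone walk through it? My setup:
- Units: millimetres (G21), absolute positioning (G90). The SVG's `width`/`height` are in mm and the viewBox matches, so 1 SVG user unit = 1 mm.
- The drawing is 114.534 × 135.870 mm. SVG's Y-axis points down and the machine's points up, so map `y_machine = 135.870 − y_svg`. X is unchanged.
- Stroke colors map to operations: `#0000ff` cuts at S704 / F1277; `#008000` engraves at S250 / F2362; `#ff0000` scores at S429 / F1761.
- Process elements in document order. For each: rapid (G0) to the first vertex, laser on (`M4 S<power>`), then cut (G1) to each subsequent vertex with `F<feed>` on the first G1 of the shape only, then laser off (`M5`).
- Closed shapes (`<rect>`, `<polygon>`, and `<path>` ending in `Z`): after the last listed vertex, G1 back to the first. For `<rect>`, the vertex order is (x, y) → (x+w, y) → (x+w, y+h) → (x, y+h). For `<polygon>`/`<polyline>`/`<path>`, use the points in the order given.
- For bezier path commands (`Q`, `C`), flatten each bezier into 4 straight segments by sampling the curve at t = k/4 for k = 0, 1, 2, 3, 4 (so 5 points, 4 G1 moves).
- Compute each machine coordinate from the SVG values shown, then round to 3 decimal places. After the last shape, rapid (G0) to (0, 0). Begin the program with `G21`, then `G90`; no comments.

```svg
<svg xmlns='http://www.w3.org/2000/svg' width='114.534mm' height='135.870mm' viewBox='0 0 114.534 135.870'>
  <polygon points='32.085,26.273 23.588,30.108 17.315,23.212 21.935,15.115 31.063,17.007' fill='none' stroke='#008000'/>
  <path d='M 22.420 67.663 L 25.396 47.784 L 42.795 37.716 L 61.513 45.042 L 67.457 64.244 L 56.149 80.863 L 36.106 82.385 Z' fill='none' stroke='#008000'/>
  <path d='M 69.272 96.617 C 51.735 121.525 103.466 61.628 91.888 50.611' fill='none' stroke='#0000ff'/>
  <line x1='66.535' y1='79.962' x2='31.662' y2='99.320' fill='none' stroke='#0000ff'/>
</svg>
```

Since the viewBox matches the mm dimensions, user units are millimetres directly. The only transform is the Y-flip y_m = 135.870 − y_svg.

Shape 1 is a regular polygon drawn with `<polygon>`. Its stroke #008000 means engrave at S250, F2362. After flipping Y the toolpath is (32.085,109.597) → (23.588,105.762) → (17.315,112.658) → (21.935,120.755) → (31.063,118.863) → (32.085,109.597), returning to the start.

Shape 2 is a regular polygon drawn with `<path>`. Its stroke #008000 means engrave at S250, F2362. After flipping Y the toolpath is (22.420,68.207) → (25.396,88.086) → (42.795,98.154) → (61.513,90.828) → (67.457,71.626) → (56.149,55.007) → (36.106,53.485) → (22.420,68.207), returning to the start.

Shape 3 is a cubic bezier drawn with `<path>`. Its stroke #0000ff means cut at S704, F1277. After flipping Y the toolpath is (69.272,39.253) → (67.035,34.384) → (78.345,48.784) → (90.773,69.920) → (91.888,85.259).

Shape 4 is a line segment drawn with `<line>`. Its stroke #0000ff means cut at S704, F1277. After flipping Y the toolpath is (66.535,55.908) → (31.662,36.550).

G21
G90
G0 X32.085 Y109.597
M4 S250
G1 X23.588 Y105.762 F2362
G1 X17.315 Y112.658
G1 X21.935 Y120.755
G1 X31.063 Y118.863
G1 X32.085 Y109.597
M5
G0 X22.420 Y68.207
M4 S250
G1 X25.396 Y88.086 F2362
G1 X42.795 Y98.154
G1 X61.513 Y90.828
G1 X67.457 Y71.626
G1 X56.149 Y55.007
G1 X36.106 Y53.485
G1 X22.420 Y68.207
M5
G0 X69.272 Y39.253
M4 S704
G1 X67.035 Y34.384 F1277
G1 X78.345 Y48.784
G1 X90.773 Y69.920
G1 X91.888 Y85.259
M5
G0 X66.535 Y55.908
M4 S704
G1 X31.662 Y36.550 F1277
M5
G0 X0.000 Y0.000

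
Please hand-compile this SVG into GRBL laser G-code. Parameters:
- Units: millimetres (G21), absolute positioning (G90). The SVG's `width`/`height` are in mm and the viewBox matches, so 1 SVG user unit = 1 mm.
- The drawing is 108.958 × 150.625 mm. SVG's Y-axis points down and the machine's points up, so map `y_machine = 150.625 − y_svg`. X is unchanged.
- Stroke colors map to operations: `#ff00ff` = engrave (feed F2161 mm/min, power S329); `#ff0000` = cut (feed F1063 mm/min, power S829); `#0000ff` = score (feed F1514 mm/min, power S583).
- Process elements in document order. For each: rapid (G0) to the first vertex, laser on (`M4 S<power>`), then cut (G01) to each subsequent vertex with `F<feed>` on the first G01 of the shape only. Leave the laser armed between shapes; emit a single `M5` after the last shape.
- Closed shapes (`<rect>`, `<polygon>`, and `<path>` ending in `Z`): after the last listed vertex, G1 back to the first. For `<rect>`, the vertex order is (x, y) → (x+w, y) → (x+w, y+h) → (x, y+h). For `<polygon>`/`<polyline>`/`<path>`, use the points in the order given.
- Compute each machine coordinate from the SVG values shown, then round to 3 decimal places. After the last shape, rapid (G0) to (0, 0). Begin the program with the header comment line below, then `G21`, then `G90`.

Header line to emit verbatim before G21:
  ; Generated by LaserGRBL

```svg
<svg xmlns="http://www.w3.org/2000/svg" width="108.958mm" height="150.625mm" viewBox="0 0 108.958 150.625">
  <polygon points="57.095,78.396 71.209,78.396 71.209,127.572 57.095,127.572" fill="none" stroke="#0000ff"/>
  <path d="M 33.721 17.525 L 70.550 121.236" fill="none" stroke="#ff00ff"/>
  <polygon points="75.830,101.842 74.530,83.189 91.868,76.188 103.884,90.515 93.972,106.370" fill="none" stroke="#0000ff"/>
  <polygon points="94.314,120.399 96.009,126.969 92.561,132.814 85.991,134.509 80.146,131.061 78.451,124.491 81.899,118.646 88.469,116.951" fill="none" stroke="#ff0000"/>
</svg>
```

Since the viewBox matches the mm dimensions, user units are millimetres directly. The only transform is the Y-flip y_m = 150.625 − y_svg.

Shape 1 is a rectangle drawn with `<polygon>`. Its stroke #0000ff means score at S583, F1514. After flipping Y the toolpath is (57.095,72.229) → (71.209,72.229) → (71.209,23.053) → (57.095,23.053) → (57.095,72.229), returning to the start.

Shape 2 is a line segment drawn with `<path>`. Its stroke #ff00ff means engrave at S329, F2161. After flipping Y the toolpath is (33.721,133.100) → (70.550,29.389).

Shape 3 is a regular polygon drawn with `<polygon>`. Its stroke #0000ff means score at S583, F1514. After flipping Y the toolpath is (75.830,48.783) → (74.530,67.436) → (91.868,74.437) → (103.884,60.110) → (93.972,44.255) → (75.830,48.783), returning to the start.

Shape 4 is a regular polygon drawn with `<polygon>`. Its stroke #ff0000 means cut at S829, F1063. After flipping Y the toolpath is (94.314,30.226) → (96.009,23.656) → (92.561,17.811) → (85.991,16.116) → (80.146,19.564) → (78.451,26.134) → (81.899,31.979) → (88.469,33.674) → (94.314,30.226), returning to the start.

; Generated by LaserGRBL
G21
G90
G0 X57.095 Y72.229
M4 S583
G01 X71.209 Y72.229 F1514
G01 X71.209 Y23.053
G01 X57.095 Y23.053
G01 X57.095 Y72.229
G0 X33.721 Y133.100
M4 S329
G01 X70.550 Y29.389 F2161
G0 X75.830 Y48.783
M4 S583
G01 X74.530 Y67.436 F1514
G01 X91.868 Y74.437
G01 X103.884 Y60.110
G01 X93.972 Y44.255
G01 X75.830 Y48.783
G0 X94.314 Y30.226
M4 S829
G01 X96.009 Y23.656 F1063
G01 X92.561 Y17.811
G01 X85.991 Y16.116
G01 X80.146 Y19.564
G01 X78.451 Y26.134
G01 X81.899 Y31.979
G01 X88.469 Y33.674
G01 X94.314 Y30.226
M5
G0 X0.000 Y0.000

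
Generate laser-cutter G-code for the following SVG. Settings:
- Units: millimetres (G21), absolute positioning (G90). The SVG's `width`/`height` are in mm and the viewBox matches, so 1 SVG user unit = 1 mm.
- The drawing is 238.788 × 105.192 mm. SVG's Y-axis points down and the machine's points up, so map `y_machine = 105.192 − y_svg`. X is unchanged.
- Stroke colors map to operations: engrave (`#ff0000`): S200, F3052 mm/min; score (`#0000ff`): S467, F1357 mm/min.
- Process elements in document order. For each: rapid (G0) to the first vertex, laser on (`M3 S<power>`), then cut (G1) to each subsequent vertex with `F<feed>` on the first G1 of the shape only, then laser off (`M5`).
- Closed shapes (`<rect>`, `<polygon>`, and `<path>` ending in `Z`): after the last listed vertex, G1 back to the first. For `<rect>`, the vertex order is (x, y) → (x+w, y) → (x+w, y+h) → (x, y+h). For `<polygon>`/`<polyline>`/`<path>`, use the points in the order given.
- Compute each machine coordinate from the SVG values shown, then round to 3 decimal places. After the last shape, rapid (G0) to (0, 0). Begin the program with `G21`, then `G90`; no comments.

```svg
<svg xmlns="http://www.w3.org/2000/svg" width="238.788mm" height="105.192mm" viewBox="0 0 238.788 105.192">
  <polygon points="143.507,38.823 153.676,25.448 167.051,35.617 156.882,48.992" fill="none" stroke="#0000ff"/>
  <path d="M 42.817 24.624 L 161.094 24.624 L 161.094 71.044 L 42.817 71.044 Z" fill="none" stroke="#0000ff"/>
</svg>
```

G21
G90
G0 X143.507 Y66.369
M3 S467
G1 X153.676 Y79.744 F1357
G1 X167.051 Y69.575
G1 X156.882 Y56.200
G1 X143.507 Y66.369
M5
G0 X42.817 Y80.568
M3 S467
G1 X161.094 Y80.568 F1357
G1 X161.094 Y34.148
G1 X42.817 Y34.148
G1 X42.817 Y80.568
M5
G0 X0.000 Y0.000

Since the viewBox matches the mm dimensions, user units are millimetres directly. The only transform is the Y-flip y_m = 105.192 − y_svg.

Shape 1 is a regular polygon drawn with `<polygon>`. Its stroke #0000ff means score at S467, F1357. After flipping Y the toolpath is (143.507,66.369) → (153.676,79.744) → (167.051,69.575) → (156.882,56.200) → (143.507,66.369), returning to the start.

Shape 2 is a rectangle drawn with `<path>`. Its stroke #0000ff means score at S467, F1357. After flipping Y the toolpath is (42.817,80.568) → (161.094,80.568) → (161.094,34.148) → (42.817,34.148) → (42.817,80.568), returning to the start.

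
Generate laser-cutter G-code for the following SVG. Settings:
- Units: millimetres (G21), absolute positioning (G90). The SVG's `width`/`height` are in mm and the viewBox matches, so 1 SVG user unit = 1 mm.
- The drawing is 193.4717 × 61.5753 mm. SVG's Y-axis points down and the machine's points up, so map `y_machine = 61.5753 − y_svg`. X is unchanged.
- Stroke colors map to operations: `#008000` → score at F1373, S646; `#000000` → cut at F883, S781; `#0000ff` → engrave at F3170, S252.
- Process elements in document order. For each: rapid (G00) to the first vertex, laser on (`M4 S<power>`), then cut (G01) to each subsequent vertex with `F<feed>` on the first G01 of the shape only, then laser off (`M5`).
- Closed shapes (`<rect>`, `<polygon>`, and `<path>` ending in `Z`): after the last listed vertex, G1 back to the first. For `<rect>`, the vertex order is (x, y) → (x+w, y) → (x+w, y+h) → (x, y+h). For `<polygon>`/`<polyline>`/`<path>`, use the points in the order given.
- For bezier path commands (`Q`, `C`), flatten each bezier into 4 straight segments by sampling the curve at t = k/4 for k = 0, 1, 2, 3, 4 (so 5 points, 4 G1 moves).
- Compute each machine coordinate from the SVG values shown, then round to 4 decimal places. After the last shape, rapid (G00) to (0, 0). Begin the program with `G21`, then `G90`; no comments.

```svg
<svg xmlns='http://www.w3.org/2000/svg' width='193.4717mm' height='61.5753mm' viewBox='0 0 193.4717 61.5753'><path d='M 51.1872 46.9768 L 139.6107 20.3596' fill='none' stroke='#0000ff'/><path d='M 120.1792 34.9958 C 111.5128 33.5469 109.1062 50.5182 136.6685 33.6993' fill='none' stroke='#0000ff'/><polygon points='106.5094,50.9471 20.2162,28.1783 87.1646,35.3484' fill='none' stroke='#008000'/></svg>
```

G21
G90
G00 X51.1872 Y14.5985
M4 S252
G01 X139.6107 Y41.2157 F3170
M5
G00 X120.1792 Y26.5795
M4 S252
G01 X115.2236 Y25.0282 F3170
G01 X114.8381 Y21.4640
G01 X121.2455 Y20.7817
G01 X136.6685 Y27.8760
M5
G00 X106.5094 Y10.6282
M4 S646
G01 X20.2162 Y33.3970 F1373
G01 X87.1646 Y26.2269
G01 X106.5094 Y10.6282
M5
G00 X0.0000 Y0.0000

1 u = 1 mm; y_m = 61.5753 − y.

[1] `<path>` line segment, #0000ff→engrave S252 F3170: (51.1872,14.5985) → (139.6107,41.2157)

[2] `<path>` cubic bezier, #0000ff→engrave S252 F3170: (120.1792,26.5795) → (115.2236,25.0282) → (114.8381,21.4640) → (121.2455,20.7817) → (136.6685,27.8760)

[3] `<polygon>` closed polygon, #008000→score S646 F1373: (106.5094,10.6282) → (20.2162,33.3970) → (87.1646,26.2269) → (106.5094,10.6282) (closed)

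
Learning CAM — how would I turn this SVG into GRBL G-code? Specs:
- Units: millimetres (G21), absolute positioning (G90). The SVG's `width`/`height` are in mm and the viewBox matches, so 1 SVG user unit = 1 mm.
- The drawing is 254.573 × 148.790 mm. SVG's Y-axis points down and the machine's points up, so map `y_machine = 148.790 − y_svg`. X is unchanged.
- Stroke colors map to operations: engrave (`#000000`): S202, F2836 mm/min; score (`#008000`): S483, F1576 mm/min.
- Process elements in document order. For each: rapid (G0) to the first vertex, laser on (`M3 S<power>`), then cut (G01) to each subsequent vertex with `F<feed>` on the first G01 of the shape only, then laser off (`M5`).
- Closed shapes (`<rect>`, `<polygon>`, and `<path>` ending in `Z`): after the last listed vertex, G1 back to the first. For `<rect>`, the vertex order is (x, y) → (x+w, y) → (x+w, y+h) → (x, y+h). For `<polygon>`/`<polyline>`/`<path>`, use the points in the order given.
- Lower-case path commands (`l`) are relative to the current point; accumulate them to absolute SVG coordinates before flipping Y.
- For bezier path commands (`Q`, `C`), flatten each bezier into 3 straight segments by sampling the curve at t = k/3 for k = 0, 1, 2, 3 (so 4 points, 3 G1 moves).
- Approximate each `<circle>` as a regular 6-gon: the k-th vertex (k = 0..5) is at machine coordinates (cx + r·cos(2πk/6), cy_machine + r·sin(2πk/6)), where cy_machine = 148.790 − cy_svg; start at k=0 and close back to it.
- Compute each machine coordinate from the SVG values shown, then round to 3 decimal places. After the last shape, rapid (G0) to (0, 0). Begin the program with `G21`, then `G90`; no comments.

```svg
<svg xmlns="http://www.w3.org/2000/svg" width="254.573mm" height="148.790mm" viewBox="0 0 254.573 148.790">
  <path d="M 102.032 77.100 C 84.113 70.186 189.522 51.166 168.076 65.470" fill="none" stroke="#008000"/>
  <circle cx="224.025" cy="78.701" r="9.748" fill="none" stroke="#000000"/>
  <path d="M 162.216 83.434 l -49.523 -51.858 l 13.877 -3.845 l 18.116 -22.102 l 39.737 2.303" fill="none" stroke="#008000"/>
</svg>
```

G21
G90
G0 X102.032 Y71.690
M3 S483
G01 X115.956 Y80.957 F1576
G01 X156.503 Y88.199
G01 X168.076 Y83.320
M5
G0 X233.773 Y70.089
M3 S202
G01 X228.899 Y78.531 F2836
G01 X219.151 Y78.531
G01 X214.277 Y70.089
G01 X219.151 Y61.647
G01 X228.899 Y61.647
G01 X233.773 Y70.089
M5
G0 X162.216 Y65.356
M3 S483
G01 X112.693 Y117.214 F1576
G01 X126.570 Y121.059
G01 X144.686 Y143.161
G01 X184.423 Y140.858
M5
G0 X0.000 Y0.000

viewBox `0 0 254.573 148.790` with mm width/height → 1 unit = 1 mm. Flip: y_m = 148.790 − y_svg.

**Shape 1** — `<path>` cubic bezier, stroke `#008000` → score (S483, F1576). Control points (SVG): P0=(102.032,77.100), P1=(84.113,70.186), P2=(189.522,51.166), P3=(168.076,65.470); sampled at t=k/3. Machine vertices: (102.032,71.690) → (115.956,80.957) → (156.503,88.199) → (168.076,83.320). Open path.

**Shape 2** — `<circle>` circle, stroke `#000000` → engrave (S202, F2836). Machine vertices: (233.773,70.089) → (228.899,78.531) → (219.151,78.531) → (214.277,70.089) → (219.151,61.647) → (228.899,61.647) → (233.773,70.089). Closed: final G1 returns to the first vertex.

**Shape 3** — `<path>` open polyline, stroke `#008000` → score (S483, F1576). Machine vertices: (162.216,65.356) → (112.693,117.214) → (126.570,121.059) → (144.686,143.161) → (184.423,140.858). Open path.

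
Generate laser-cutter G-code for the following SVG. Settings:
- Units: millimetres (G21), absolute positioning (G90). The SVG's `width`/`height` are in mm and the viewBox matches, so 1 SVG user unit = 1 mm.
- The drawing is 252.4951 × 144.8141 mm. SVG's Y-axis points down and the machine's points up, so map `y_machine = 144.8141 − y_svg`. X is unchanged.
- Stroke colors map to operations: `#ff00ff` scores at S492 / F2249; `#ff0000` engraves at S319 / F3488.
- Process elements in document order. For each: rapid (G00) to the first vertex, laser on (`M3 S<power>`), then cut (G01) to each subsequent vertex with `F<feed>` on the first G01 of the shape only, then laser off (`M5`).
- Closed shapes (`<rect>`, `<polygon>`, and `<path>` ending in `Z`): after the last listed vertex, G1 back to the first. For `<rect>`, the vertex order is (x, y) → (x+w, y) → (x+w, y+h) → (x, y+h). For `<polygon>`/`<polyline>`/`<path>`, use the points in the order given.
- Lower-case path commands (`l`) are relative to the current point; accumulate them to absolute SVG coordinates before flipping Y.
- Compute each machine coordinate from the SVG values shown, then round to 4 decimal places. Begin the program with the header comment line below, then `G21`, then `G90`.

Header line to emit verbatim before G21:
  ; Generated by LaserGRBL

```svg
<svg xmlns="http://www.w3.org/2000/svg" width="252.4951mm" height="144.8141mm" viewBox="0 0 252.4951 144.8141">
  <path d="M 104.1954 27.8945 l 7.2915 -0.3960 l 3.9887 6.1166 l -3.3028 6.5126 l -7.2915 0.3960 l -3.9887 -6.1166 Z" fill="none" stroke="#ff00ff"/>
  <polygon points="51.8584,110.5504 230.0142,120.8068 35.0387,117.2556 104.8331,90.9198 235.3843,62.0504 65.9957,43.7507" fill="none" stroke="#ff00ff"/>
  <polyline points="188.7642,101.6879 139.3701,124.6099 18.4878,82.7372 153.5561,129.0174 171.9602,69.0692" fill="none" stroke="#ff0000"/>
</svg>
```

; Generated by LaserGRBL
G21
G90
G00 X104.1954 Y116.9196
M3 S492
G01 X111.4869 Y117.3156 F2249
G01 X115.4756 Y111.1990
G01 X112.1728 Y104.6864
G01 X104.8813 Y104.2904
G01 X100.8926 Y110.4070
G01 X104.1954 Y116.9196
M5
G00 X51.8584 Y34.2637
M3 S492
G01 X230.0142 Y24.0073 F2249
G01 X35.0387 Y27.5585
G01 X104.8331 Y53.8943
G01 X235.3843 Y82.7637
G01 X65.9957 Y101.0634
G01 X51.8584 Y34.2637
M5
G00 X188.7642 Y43.1262
M3 S319
G01 X139.3701 Y20.2042 F3488
G01 X18.4878 Y62.0769
G01 X153.5561 Y15.7967
G01 X171.9602 Y75.7449
M5

viewBox `0 0 252.4951 144.8141` with mm width/height → 1 unit = 1 mm. Flip: y_m = 144.8141 − y_svg.

**Shape 1** — `<path>` regular polygon, stroke `#ff00ff` → score (S492, F2249). Machine vertices: (104.1954,116.9196) → (111.4869,117.3156) → (115.4756,111.1990) → (112.1728,104.6864) → (104.8813,104.2904) → (100.8926,110.4070) → (104.1954,116.9196). Closed: final G1 returns to the first vertex.

**Shape 2** — `<polygon>` closed polygon, stroke `#ff00ff` → score (S492, F2249). Machine vertices: (51.8584,34.2637) → (230.0142,24.0073) → (35.0387,27.5585) → (104.8331,53.8943) → (235.3843,82.7637) → (65.9957,101.0634) → (51.8584,34.2637). Closed: final G1 returns to the first vertex.

**Shape 3** — `<polyline>` open polyline, stroke `#ff0000` → engrave (S319, F3488). Machine vertices: (188.7642,43.1262) → (139.3701,20.2042) → (18.4878,62.0769) → (153.5561,15.7967) → (171.9602,75.7449). Open path.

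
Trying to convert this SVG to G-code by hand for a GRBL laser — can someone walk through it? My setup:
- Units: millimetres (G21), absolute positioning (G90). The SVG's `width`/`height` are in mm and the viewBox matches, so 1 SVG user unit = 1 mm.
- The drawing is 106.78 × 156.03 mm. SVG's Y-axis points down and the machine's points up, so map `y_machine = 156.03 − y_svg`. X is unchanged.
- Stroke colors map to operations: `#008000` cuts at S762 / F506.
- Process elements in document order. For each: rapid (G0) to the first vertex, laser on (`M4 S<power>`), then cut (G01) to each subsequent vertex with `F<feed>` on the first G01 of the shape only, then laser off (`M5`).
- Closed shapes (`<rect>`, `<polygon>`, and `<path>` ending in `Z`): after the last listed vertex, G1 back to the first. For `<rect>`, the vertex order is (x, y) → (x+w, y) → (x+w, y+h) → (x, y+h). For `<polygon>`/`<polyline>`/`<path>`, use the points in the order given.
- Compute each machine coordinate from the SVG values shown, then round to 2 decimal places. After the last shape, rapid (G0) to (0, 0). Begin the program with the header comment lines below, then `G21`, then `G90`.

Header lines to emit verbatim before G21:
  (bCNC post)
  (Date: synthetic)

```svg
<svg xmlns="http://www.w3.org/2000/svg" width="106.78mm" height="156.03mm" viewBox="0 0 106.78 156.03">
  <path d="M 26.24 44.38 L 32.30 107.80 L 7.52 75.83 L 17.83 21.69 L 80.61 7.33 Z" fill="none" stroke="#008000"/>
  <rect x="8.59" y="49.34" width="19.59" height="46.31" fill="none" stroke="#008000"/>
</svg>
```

(bCNC post)
(Date: synthetic)
G21
G90
G0 X26.24 Y111.65
M4 S762
G01 X32.30 Y48.23 F506
G01 X7.52 Y80.20
G01 X17.83 Y134.34
G01 X80.61 Y148.70
G01 X26.24 Y111.65
M5
G0 X8.59 Y106.69
M4 S762
G01 X28.18 Y106.69 F506
G01 X28.18 Y60.38
G01 X8.59 Y60.38
G01 X8.59 Y106.69
M5
G0 X0.00 Y0.00

viewBox `0 0 106.78 156.03` with mm width/height → 1 unit = 1 mm. Flip: y_m = 156.03 − y_svg.

**Shape 1** — `<path>` closed polygon, stroke `#008000` → cut (S762, F506). Machine vertices: (26.24,111.65) → (32.30,48.23) → (7.52,80.20) → (17.83,134.34) → (80.61,148.70) → (26.24,111.65). Closed: final G1 returns to the first vertex.

**Shape 2** — `<rect>` rectangle, stroke `#008000` → cut (S762, F506). Machine vertices: (8.59,106.69) → (28.18,106.69) → (28.18,60.38) → (8.59,60.38) → (8.59,106.69). Closed: final G1 returns to the first vertex.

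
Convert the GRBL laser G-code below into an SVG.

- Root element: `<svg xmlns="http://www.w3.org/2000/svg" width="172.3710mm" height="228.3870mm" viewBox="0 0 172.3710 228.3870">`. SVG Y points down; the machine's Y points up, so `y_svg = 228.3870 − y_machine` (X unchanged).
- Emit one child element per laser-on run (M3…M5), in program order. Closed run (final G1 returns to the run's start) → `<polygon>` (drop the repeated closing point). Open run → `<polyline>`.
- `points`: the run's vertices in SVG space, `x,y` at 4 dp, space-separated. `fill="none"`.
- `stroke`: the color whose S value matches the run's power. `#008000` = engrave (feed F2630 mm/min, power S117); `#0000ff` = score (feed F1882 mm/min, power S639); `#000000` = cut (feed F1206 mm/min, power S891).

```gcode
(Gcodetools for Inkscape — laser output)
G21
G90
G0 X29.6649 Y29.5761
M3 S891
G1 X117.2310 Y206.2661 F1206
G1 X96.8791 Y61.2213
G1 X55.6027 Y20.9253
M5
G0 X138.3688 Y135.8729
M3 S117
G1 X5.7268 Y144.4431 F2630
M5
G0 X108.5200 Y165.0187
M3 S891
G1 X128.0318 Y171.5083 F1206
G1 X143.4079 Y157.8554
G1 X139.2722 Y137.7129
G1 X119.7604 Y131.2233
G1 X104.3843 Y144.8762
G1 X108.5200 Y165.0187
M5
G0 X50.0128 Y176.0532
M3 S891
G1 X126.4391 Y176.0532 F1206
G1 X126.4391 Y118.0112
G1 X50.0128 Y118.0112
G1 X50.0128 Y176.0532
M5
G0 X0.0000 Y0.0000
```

<svg xmlns="http://www.w3.org/2000/svg" width="172.3710mm" height="228.3870mm" viewBox="0 0 172.3710 228.3870">
  <polyline points="29.6649,198.8109 117.2310,22.1209 96.8791,167.1657 55.6027,207.4617" fill="none" stroke="#000000"/>
  <polyline points="138.3688,92.5141 5.7268,83.9439" fill="none" stroke="#008000"/>
  <polygon points="108.5200,63.3683 128.0318,56.8787 143.4079,70.5316 139.2722,90.6741 119.7604,97.1637 104.3843,83.5108" fill="none" stroke="#000000"/>
  <polygon points="50.0128,52.3338 126.4391,52.3338 126.4391,110.3758 50.0128,110.3758" fill="none" stroke="#000000"/>
</svg>

y_svg = 228.3870 − y_m.

[1] S891→`#000000` (cut); open run; points: 29.6649,198.8109 117.2310,22.1209 96.8791,167.1657 55.6027,207.4617

[2] S117→`#008000` (engrave); open run; points: 138.3688,92.5141 5.7268,83.9439

[3] S891→`#000000` (cut); closed run; points: 108.5200,63.3683 128.0318,56.8787 143.4079,70.5316 139.2722,90.6741 119.7604,97.1637 104.3843,83.5108

[4] S891→`#000000` (cut); closed run; points: 50.0128,52.3338 126.4391,52.3338 126.4391,110.3758 50.0128,110.3758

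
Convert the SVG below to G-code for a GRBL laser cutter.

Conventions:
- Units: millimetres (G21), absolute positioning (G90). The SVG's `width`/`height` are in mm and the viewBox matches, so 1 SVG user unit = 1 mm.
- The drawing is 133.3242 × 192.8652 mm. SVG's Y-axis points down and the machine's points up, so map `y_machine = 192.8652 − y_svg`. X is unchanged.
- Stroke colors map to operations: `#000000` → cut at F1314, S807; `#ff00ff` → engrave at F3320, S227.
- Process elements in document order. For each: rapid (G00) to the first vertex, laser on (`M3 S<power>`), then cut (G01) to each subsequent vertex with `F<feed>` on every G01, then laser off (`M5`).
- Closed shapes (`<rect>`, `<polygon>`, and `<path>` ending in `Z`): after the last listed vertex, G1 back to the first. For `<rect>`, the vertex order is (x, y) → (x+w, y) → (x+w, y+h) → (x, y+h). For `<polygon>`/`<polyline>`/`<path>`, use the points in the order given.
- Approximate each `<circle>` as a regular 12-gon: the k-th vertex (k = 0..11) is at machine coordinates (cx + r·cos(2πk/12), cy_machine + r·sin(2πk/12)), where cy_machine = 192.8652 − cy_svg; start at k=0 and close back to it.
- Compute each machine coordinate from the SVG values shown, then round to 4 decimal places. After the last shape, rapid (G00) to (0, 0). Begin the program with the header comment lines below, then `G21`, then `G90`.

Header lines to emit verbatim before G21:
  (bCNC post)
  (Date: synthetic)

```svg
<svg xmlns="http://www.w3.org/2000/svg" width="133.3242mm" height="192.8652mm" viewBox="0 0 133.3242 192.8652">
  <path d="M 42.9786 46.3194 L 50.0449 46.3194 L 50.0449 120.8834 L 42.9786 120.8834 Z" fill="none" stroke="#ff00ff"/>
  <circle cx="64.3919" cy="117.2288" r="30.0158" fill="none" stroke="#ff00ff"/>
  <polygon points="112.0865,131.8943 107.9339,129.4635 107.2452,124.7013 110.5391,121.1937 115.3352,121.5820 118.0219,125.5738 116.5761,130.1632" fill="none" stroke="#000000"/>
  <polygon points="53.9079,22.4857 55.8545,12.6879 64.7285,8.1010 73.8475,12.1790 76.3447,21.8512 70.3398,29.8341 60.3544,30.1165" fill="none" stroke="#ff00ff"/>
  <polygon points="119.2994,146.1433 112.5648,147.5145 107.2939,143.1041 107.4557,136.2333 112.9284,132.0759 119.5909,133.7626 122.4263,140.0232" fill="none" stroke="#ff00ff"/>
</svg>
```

(bCNC post)
(Date: synthetic)
G21
G90
G00 X42.9786 Y146.5458
M3 S227
G01 X50.0449 Y146.5458 F3320
G01 X50.0449 Y71.9818 F3320
G01 X42.9786 Y71.9818 F3320
G01 X42.9786 Y146.5458 F3320
M5
G00 X94.4077 Y75.6364
M3 S227
G01 X90.3863 Y90.6443 F3320
G01 X79.3998 Y101.6308 F3320
G01 X64.3919 Y105.6522 F3320
G01 X49.3840 Y101.6308 F3320
G01 X38.3975 Y90.6443 F3320
G01 X34.3761 Y75.6364 F3320
G01 X38.3975 Y60.6285 F3320
G01 X49.3840 Y49.6420 F3320
G01 X64.3919 Y45.6206 F3320
G01 X79.3998 Y49.6420 F3320
G01 X90.3863 Y60.6285 F3320
G01 X94.4077 Y75.6364 F3320
M5
G00 X112.0865 Y60.9709
M3 S807
G01 X107.9339 Y63.4017 F1314
G01 X107.2452 Y68.1639 F1314
G01 X110.5391 Y71.6715 F1314
G01 X115.3352 Y71.2832 F1314
G01 X118.0219 Y67.2914 F1314
G01 X116.5761 Y62.7020 F1314
G01 X112.0865 Y60.9709 F1314
M5
G00 X53.9079 Y170.3795
M3 S227
G01 X55.8545 Y180.1773 F3320
G01 X64.7285 Y184.7642 F3320
G01 X73.8475 Y180.6862 F3320
G01 X76.3447 Y171.0140 F3320
G01 X70.3398 Y163.0311 F3320
G01 X60.3544 Y162.7487 F3320
G01 X53.9079 Y170.3795 F3320
M5
G00 X119.2994 Y46.7219
M3 S227
G01 X112.5648 Y45.3507 F3320
G01 X107.2939 Y49.7611 F3320
G01 X107.4557 Y56.6319 F3320
G01 X112.9284 Y60.7893 F3320
G01 X119.5909 Y59.1026 F3320
G01 X122.4263 Y52.8420 F3320
G01 X119.2994 Y46.7219 F3320
M5
G00 X0.0000 Y0.0000

Since the viewBox matches the mm dimensions, user units are millimetres directly. The only transform is the Y-flip y_m = 192.8652 − y_svg.

Shape 1 is a rectangle drawn with `<path>`. Its stroke #ff00ff means engrave at S227, F3320. After flipping Y the toolpath is (42.9786,146.5458) → (50.0449,146.5458) → (50.0449,71.9818) → (42.9786,71.9818) → (42.9786,146.5458), returning to the start.

Shape 2 is a circle drawn with `<circle>`. Its stroke #ff00ff means engrave at S227, F3320. After flipping Y the toolpath is (94.4077,75.6364) → (90.3863,90.6443) → (79.3998,101.6308) → (64.3919,105.6522) → (49.3840,101.6308) → (38.3975,90.6443) → (34.3761,75.6364) → (38.3975,60.6285) → (49.3840,49.6420) → (64.3919,45.6206) → (79.3998,49.6420) → (90.3863,60.6285) → (94.4077,75.6364), returning to the start.

Shape 3 is a regular polygon drawn with `<polygon>`. Its stroke #000000 means cut at S807, F1314. After flipping Y the toolpath is (112.0865,60.9709) → (107.9339,63.4017) → (107.2452,68.1639) → (110.5391,71.6715) → (115.3352,71.2832) → (118.0219,67.2914) → (116.5761,62.7020) → (112.0865,60.9709), returning to the start.

Shape 4 is a regular polygon drawn with `<polygon>`. Its stroke #ff00ff means engrave at S227, F3320. After flipping Y the toolpath is (53.9079,170.3795) → (55.8545,180.1773) → (64.7285,184.7642) → (73.8475,180.6862) → (76.3447,171.0140) → (70.3398,163.0311) → (60.3544,162.7487) → (53.9079,170.3795), returning to the start.

Shape 5 is a regular polygon drawn with `<polygon>`. Its stroke #ff00ff means engrave at S227, F3320. After flipping Y the toolpath is (119.2994,46.7219) → (112.5648,45.3507) → (107.2939,49.7611) → (107.4557,56.6319) → (112.9284,60.7893) → (119.5909,59.1026) → (122.4263,52.8420) → (119.2994,46.7219), returning to the start.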